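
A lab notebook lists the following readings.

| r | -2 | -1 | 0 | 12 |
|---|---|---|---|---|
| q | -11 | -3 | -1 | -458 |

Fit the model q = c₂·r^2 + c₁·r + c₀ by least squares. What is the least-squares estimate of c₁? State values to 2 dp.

c₁ = -1.16

Forming AᵀA = [[20753, 1719, 149]; [1719, 149, 9]; [149, 9, 4]] and Aᵀq = [-65999, -5471, -473]ᵀ gives AᵀA·[c₂, c₁, c₀]ᵀ = Aᵀq.
Row-reducing yields c₂ = -52421/17036, c₁ = -98479/85180, c₀ = -43773/42590.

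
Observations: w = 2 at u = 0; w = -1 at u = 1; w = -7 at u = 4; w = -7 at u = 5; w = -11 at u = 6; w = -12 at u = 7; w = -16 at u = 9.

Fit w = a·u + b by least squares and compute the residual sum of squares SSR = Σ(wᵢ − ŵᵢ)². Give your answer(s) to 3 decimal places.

The normal equations are: 208·a + 32·b = -358;  32·a + 7·b = -52.
(Σu·u = 208, Σu = 32, Σ1 = 7, Σu·w = -358, Σw = -52.)
Eliminating b: 7·(row 1) − 32·(row 2) gives 432·a = 7·(-358) − 32·(-52) = -842, so a = -421/216.
Then b = ((-52) − 32·(-421/216))/7 = 40/27.
Residuals: 14/27, -115/216, -37/54, 91/72, -85/108, 35/216, 13/216; SSR = 353/108.

SSR = 3.269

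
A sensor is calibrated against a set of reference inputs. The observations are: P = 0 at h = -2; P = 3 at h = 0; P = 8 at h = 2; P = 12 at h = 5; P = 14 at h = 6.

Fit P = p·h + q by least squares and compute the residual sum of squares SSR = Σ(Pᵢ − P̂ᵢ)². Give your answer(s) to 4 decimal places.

With design matrix M, MᵀM = [[69, 11]; [11, 5]] and MᵀP = [160, 37]ᵀ.
det = 69·5 − 11² = 224.
p = (160·5 − 11·37)/224 = 393/224; q = (69·37 − 11·160)/224 = 793/224.
Residuals: -1/32, -121/224, 213/224, -5/16, -15/224; SSR = 291/224.

SSR = 1.2991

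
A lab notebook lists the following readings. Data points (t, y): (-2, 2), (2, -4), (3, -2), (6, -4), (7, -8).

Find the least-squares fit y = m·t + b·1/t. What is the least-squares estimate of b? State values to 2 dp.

From the data, Σt·t = 102, Σt·1/t = 5, Σ1/t·1/t = 1163/1764.
And Σt·y = -98, Σ1/t·y = -115/21.
XᵀX·[m, b]ᵀ = Xᵀy becomes [[102, 5]; [5, 1163/1764]]·[m, b]ᵀ = [-98, -115/21]ᵀ.
Eliminating b: (1163/1764)·(row 1) − 5·(row 2) gives (12421/294)·m = (1163/1764)·(-98) − 5·(-115/21) = -4691/126, so m = -32837/37263.
Then b = ((-115/21) − 5·(-32837/37263))/(1163/1764) = -20160/12421.

b = -1.62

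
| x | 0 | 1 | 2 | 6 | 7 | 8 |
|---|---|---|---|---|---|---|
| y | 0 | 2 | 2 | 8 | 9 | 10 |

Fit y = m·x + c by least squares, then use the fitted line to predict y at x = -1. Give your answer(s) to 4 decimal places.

Compute the Gram sums: Σx·x = 154, Σx = 24, Σ1 = 6.
And Σx·y = 197, Σy = 31.
Determinant 154·6 − 24² = 348.
m = (197·6 − 24·31)/348 = 73/58; c = (154·31 − 24·197)/348 = 23/174.
At x = -1: ŷ = (73/58)·(-1) + (23/174)·(1) = -98/87.

ŷ = -1.1264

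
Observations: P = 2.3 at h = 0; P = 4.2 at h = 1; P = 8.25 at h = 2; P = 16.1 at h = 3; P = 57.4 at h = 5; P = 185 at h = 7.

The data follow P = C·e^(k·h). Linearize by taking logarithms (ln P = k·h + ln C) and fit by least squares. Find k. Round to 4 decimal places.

With ln Pᵢ as the transformed response and hᵢ as the regressor:
Σh = 18.0000, Σ(h)² = 88.0000, Σln P = 16.4274, Σh·ln P = 70.7847.
Normal system: [[88.0000, 18.0000]; [18.0000, 6]]·[k, ln C]ᵀ = [70.7847, 16.4274]ᵀ.
Δ = 88.0000·6 − (18.0000)² = 204.0000; k = (70.7847·6 − 18.0000·16.4274)/204.0000 = 0.63242, ln C = (88.0000·16.4274 − 18.0000·70.7847)/204.0000 = 0.84063.

k = 0.6324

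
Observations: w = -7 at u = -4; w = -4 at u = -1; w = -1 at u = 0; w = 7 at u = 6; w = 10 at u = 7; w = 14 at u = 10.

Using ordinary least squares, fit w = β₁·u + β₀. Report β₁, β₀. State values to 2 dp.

β₁ = 1.53, β₀ = -1.43

With design matrix M, MᵀM = [[202, 18]; [18, 6]] and Mᵀw = [284, 19]ᵀ.
Determinant 202·6 − 18² = 888.
β₁ = (284·6 − 18·19)/888 = 227/148; β₀ = (202·19 − 18·284)/888 = -637/444.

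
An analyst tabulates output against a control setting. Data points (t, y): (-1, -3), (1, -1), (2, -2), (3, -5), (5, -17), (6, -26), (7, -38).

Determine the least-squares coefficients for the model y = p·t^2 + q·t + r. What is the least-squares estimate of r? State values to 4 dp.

r = -0.9239

Normal-equation sums: Σt^2·t^2 = 4421, Σt^2·t = 719, Σt^2 = 125, Σt·t = 125, Σt = 23, Σ1 = 7.
Moment sums: Σt^2·y = -3280, Σt·y = -524, Σy = -92.
So XᵀX·[p, q, r]ᵀ = Xᵀy: [[4421, 719, 125]; [719, 125, 23]; [125, 23, 7]]·[p, q, r]ᵀ = [-3280, -524, -92]ᵀ.
Solving the 3×3 system (Gaussian elimination) gives p = -10999/11508, q = 16981/11508, r = -886/959.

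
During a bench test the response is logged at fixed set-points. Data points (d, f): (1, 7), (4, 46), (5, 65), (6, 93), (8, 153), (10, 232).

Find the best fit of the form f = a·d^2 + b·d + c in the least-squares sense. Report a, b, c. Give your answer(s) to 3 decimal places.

a = 2.022, b = 2.742, c = 2.239

Sums needed: Σd^2·d^2 = 16274, Σd^2·d = 1918, Σd^2 = 242, Σd·d = 242, Σd = 34, Σ1 = 6.
For Aᵀf: Σd^2·f = 38708, Σd·f = 4618, Σf = 596.
Inverting the 3×3 Gram matrix, [a, b, c]ᵀ = [2841/1405, 1541/562, 6291/2810]ᵀ.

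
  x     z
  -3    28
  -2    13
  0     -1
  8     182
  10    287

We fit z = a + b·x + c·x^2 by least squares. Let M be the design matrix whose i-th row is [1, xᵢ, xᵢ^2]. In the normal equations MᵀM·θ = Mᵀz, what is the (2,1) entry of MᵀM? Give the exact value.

Row 2 ↔ basis x, column 1 ↔ basis 1, so (MᵀM)_{2,1} = Σᵢ x = (-3)·(1) + (-2)·(1) + (0)·(1) + (8)·(1) + (10)·(1) = 13.

13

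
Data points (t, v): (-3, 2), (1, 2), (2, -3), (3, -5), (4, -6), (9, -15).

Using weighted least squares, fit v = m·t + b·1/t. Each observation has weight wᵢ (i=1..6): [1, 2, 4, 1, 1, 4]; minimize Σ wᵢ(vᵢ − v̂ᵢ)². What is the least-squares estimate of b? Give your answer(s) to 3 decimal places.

The normal system MᵀWM·[m, b]ᵀ = MᵀWv is [[376, 13]; [13, 4321/1296]]·[m, b]ᵀ = [-605, -25/2]ᵀ.
Δ = 376·(4321/1296) − 13² = 175709/162.
m = ((-605)·(4321/1296) − 13·(-25/2))/(175709/162) = -2403605/1405672; b = (376·(-25/2) − 13·(-605))/(175709/162) = 512730/175709.

b = 2.918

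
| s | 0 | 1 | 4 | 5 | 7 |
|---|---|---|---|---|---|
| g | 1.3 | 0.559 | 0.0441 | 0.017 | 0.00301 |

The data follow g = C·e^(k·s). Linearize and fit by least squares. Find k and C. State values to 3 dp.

With ln gᵢ as the transformed response and sᵢ as the regressor:
Σs = 17.0000, Σ(s)² = 91.0000, Σln g = -13.3209, Σs·ln g = -74.0802.
Normal system: [[91.0000, 17.0000]; [17.0000, 5]]·[k, ln C]ᵀ = [-74.0802, -13.3209]ᵀ.
Solving (det = 166.0000): k = -0.86714, ln C = 0.28411, so C = exp(0.28411) = 1.32858.

k = -0.867, C = 1.329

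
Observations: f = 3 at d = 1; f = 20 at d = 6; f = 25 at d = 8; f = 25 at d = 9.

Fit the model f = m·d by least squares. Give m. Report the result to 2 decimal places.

Normal-equation sums: Σd·d = 182.
For Mᵀf: Σd·f = 548.
MᵀM·[m]ᵀ = Mᵀf becomes [[182]]·[m]ᵀ = [548]ᵀ.
Hence m = 548 / 182 ≈ 3.01099.

m = 3.01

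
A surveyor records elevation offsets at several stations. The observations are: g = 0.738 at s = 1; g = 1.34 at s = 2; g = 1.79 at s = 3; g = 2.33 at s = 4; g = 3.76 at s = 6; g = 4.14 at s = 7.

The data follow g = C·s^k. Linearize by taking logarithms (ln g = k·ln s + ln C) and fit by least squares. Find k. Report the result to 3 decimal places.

With ln gᵢ as the transformed response and ln sᵢ as the regressor:
Σln s = 6.9157, Σ(ln s)² = 10.6062, Σln g = 4.1621, Σln s·ln g = 7.1527.
Equations: 10.6062·k + 6.9157·ln C = 7.1527;  6.9157·k + 6·ln C = 4.1621.
Solving (det = 15.8099): k = 0.89391, ln C = -0.33666.

k = 0.894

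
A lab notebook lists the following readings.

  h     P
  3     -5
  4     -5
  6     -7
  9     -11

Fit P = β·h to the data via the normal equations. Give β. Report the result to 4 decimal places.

β = -1.2394

The normal equations are: 142·β = -176.
(Σh·h = 142, Σh·P = -176.)
β = (-176)/142 = -1.23944.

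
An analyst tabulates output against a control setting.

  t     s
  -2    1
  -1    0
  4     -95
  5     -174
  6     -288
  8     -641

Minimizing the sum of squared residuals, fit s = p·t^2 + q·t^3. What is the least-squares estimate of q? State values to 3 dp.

q = -1.018

Sums needed: Σt^2·t^2 = 6290, Σt^2·t^3 = 44660, Σt^3·t^3 = 328586.
Right-hand side: Σt^2·s = -57258, Σt^3·s = -418238.
AᵀA·[p, q]ᵀ = Aᵀs becomes [[6290, 44660]; [44660, 328586]]·[p, q]ᵀ = [-57258, -418238]ᵀ.
Determinant 6290·328586 − 44660² = 72290340.
p = ((-57258)·328586 − 44660·(-418238))/72290340 = -33917027/18072585; q = (6290·(-418238) − 44660·(-57258))/72290340 = -3678737/3614517.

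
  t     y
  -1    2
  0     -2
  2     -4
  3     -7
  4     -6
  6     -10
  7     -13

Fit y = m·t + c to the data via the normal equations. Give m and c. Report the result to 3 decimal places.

m = -1.654, c = -0.753

Normal-equation sums: Σt·t = 115, Σt = 21, Σ1 = 7.
Right-hand side: Σt·y = -206, Σy = -40.
Normal equations: [[115, 21]; [21, 7]]·[m, c]ᵀ = [-206, -40]ᵀ.
Determinant 115·7 − 21² = 364.
m = ((-206)·7 − 21·(-40))/364 = -43/26; c = (115·(-40) − 21·(-206))/364 = -137/182.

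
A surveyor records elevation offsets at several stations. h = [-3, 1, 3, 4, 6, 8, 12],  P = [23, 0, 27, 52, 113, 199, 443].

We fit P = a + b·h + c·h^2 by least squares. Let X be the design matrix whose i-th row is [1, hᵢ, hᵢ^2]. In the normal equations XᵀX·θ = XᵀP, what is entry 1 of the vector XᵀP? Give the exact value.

857

Entry 1 ↔ basis 1, so (XᵀP)_{1} = Σᵢ Pᵢ = (1)·(23) + (1)·(0) + (1)·(27) + (1)·(52) + (1)·(113) + (1)·(199) + (1)·(443) = 857.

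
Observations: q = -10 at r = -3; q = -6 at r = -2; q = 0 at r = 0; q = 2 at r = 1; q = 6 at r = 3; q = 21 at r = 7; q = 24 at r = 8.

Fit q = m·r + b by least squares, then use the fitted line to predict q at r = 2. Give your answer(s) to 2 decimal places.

q̂ = 5.29

From the data, Σr·r = 136, Σr = 14, Σ1 = 7.
Moment sums: Σr·q = 401, Σq = 37.
Normal equations: [[136, 14]; [14, 7]]·[m, b]ᵀ = [401, 37]ᵀ.
det = 136·7 − 14² = 756.
m = (401·7 − 14·37)/756 = 109/36; b = (136·37 − 14·401)/756 = -97/126.
At r = 2: q̂ = (109/36)·(2) + (-97/126)·(1) = 37/7.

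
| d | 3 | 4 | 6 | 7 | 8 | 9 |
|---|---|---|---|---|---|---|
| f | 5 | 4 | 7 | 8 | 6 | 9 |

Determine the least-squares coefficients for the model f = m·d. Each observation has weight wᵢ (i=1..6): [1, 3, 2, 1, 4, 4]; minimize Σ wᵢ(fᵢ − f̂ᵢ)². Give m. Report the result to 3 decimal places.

m = 0.949

Compute the Gram sums: Σwᵢ·d·d = 758.
And Σwᵢ·d·f = 719.
m = 719/758 = 0.948549.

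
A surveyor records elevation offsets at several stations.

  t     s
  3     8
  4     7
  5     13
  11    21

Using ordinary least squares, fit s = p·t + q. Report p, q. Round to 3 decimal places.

p = 1.710, q = 2.419

Compute the Gram sums: Σt·t = 171, Σt = 23, Σ1 = 4.
Right-hand side: Σt·s = 348, Σs = 49.
AᵀA·[p, q]ᵀ = Aᵀs becomes [[171, 23]; [23, 4]]·[p, q]ᵀ = [348, 49]ᵀ.
det = 171·4 − 23² = 155.
p = (348·4 − 23·49)/155 = 53/31; q = (171·49 − 23·348)/155 = 75/31.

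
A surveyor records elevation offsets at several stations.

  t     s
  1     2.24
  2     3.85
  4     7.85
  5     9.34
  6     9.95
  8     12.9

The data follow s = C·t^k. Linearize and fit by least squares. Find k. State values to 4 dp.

k = 0.8589

With ln sᵢ as the transformed response and ln tᵢ as the regressor:
AᵀA = [[12.5270, 7.5601]; [7.5601, 6]], rhs = [16.8212, 11.3042]ᵀ  (here Σln t = 7.5601, Σ(ln t)² = 12.5270, Σln s = 11.3042, Σln t·ln s = 16.8212).
Δ = 12.5270·6 − (7.5601)² = 18.0074; k = (16.8212·6 − 7.5601·11.3042)/18.0074 = 0.85890, ln C = (12.5270·11.3042 − 7.5601·16.8212)/18.0074 = 0.80180.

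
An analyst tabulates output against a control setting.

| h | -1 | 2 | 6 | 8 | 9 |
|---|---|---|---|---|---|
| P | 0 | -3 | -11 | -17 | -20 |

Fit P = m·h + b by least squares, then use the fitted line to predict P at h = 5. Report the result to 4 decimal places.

With design matrix M, MᵀM = [[186, 24]; [24, 5]] and MᵀP = [-388, -51]ᵀ.
Δ = 186·5 − 24² = 354.
m = ((-388)·5 − 24·(-51))/354 = -358/177; b = (186·(-51) − 24·(-388))/354 = -29/59.
At h = 5: P̂ = (-358/177)·(5) + (-29/59)·(1) = -1877/177.

P̂ = -10.6045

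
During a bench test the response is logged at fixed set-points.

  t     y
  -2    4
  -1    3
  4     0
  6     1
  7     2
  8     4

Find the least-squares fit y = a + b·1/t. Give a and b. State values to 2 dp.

a = 2.10, b = -1.69

Compute the Gram sums: Σ1 = 6, Σ1/t = -137/168, Σ1/t·1/t = 38845/28224.
For Aᵀy: Σy = 14, Σ1/t·y = -85/21.
Normal equations: [[6, -137/168]; [-137/168, 38845/28224]]·[a, b]ᵀ = [14, -85/21]ᵀ.
Δ = 6·(38845/28224) − (-137/168)² = 214301/28224.
a = (14·(38845/28224) − (-137/168)·(-85/21))/(214301/28224) = 450670/214301; b = (6·(-85/21) − (-137/168)·14)/(214301/28224) = -363216/214301.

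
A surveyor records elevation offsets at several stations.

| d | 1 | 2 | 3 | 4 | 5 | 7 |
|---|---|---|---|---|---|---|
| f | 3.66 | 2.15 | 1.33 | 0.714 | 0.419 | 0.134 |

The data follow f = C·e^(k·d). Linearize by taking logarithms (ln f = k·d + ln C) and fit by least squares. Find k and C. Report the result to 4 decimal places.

k = -0.5528, C = 6.5667

Taking logs, ln f = k·d + ln C, so regress ln f on d.
Σd = 22.0000, Σ(d)² = 104.0000, Σln f = -0.8686, Σd·ln f = -16.0824.
Normal system: [[104.0000, 22.0000]; [22.0000, 6]]·[k, ln C]ᵀ = [-16.0824, -0.8686]ᵀ.
Slope k = (n·Σd·ln f − Σd·Σln f)/(n·Σ(d)² − (Σd)²) = (6·-16.0824 − 22.0000·-0.8686)/140.0000 = -0.55276; ln C = (Σln f − k·Σd)/n = 1.88201, so C = exp(1.88201) = 6.56672.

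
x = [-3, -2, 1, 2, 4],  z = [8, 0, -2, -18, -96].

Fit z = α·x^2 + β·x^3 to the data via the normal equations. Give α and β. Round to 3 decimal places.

With design matrix A, AᵀA = [[370, 782]; [782, 4954]] and Aᵀz = [-1538, -6506]ᵀ.
det = 370·4954 − 782² = 1221456.
α = ((-1538)·4954 − 782·(-6506))/1221456 = -316445/152682; β = (370·(-6506) − 782·(-1538))/1221456 = -150563/152682.

α = -2.073, β = -0.986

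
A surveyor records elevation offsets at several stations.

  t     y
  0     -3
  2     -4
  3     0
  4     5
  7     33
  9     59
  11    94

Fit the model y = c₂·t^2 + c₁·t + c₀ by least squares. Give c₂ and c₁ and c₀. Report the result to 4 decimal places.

Forming MᵀM = [[23956, 2502, 280]; [2502, 280, 36]; [280, 36, 7]] and Mᵀy = [17834, 1808, 184]ᵀ gives MᵀM·[c₂, c₁, c₀]ᵀ = Mᵀy.
Row-reducing yields c₂ = 137188/143769, c₁ = -76627/47923, c₀ = -526204/143769.

c₂ = 0.9542, c₁ = -1.5990, c₀ = -3.6601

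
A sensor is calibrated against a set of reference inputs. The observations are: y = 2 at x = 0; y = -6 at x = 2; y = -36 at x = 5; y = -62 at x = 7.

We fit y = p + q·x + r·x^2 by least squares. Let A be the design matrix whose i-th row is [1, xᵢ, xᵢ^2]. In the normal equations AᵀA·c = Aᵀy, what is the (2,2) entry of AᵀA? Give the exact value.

78

Row 2 ↔ basis x, column 2 ↔ basis x, so (AᵀA)_{2,2} = Σᵢ (x)·(x) = (0)·(0) + (2)·(2) + (5)·(5) + (7)·(7) = 78.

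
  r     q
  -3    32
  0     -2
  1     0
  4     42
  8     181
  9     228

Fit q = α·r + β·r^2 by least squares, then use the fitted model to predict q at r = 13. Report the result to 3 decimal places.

q̂ = 487.310

With design matrix M, MᵀM = [[171, 1279]; [1279, 10995]] and Mᵀq = [3572, 31012]ᵀ.
Determinant 171·10995 − 1279² = 244304.
α = (3572·10995 − 1279·31012)/244304 = -24388/15269; β = (171·31012 − 1279·3572)/244304 = 45904/15269.
At r = 13: q̂ = (-24388/15269)·(13) + (45904/15269)·(169) = 7440732/15269.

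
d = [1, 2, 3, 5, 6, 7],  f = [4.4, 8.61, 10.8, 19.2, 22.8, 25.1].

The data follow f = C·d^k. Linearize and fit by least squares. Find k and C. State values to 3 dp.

k = 0.903, C = 4.390

Taking logs, ln f = k·ln d + ln C, so regress ln f on ln d.
Σln d = 7.1389, Σ(ln d)² = 11.2747, Σln f = 15.3186, Σln d·ln f = 20.7361.
Equations: 11.2747·k + 7.1389·ln C = 20.7361;  7.1389·k + 6·ln C = 15.3186.
Δ = 11.2747·6 − (7.1389)² = 16.6845; k = (20.7361·6 − 7.1389·15.3186)/16.6845 = 0.90256, ln C = (11.2747·15.3186 − 7.1389·20.7361)/16.6845 = 1.47923, so C = exp(1.47923) = 4.38956.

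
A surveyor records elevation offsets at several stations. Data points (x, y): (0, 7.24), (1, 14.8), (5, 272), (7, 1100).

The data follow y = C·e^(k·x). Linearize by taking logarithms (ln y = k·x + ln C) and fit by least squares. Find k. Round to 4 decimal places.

k = 0.7198

Let Y = ln y. Fitting Y = k·x + ln C by least squares:
XᵀX = [[75.0000, 13.0000]; [13.0000, 4]], rhs = [79.7451, 17.2831]ᵀ  (here Σx = 13.0000, Σ(x)² = 75.0000, Σln y = 17.2831, Σx·ln y = 79.7451).
Δ = 75.0000·4 − (13.0000)² = 131.0000; k = (79.7451·4 − 13.0000·17.2831)/131.0000 = 0.71985, ln C = (75.0000·17.2831 − 13.0000·79.7451)/131.0000 = 1.98128.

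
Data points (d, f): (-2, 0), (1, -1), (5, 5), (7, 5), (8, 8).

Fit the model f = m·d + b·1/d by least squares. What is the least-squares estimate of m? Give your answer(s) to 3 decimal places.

m = 0.939

Normal-equation sums: Σd·d = 143, Σd·1/d = 5, Σ1/d·1/d = 103961/78400.
Moment sums: Σd·f = 123, Σ1/d·f = 12/7.
Eliminating b: (103961/78400)·(row 1) − 5·(row 2) gives (12906423/78400)·m = (103961/78400)·123 − 5·(12/7) = 12115203/78400, so m = 4038401/4302141.
Then b = ((12/7) − 5·(4038401/4302141))/(103961/78400) = -9665600/4302141.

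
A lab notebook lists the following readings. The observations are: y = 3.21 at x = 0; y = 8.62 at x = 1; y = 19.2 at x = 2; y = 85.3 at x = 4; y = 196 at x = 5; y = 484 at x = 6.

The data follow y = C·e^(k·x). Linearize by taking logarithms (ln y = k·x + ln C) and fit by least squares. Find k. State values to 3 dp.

Taking logs, ln y = k·x + ln C, so regress ln y on x.
AᵀA = [[82.0000, 18.0000]; [18.0000, 6]], rhs = [89.3317, 22.1816]ᵀ  (here Σx = 18.0000, Σ(x)² = 82.0000, Σln y = 22.1816, Σx·ln y = 89.3317).
Slope k = (n·Σx·ln y − Σx·Σln y)/(n·Σ(x)² − (Σx)²) = (6·89.3317 − 18.0000·22.1816)/168.0000 = 0.81381; ln C = (Σln y − k·Σx)/n = 1.25550.

k = 0.814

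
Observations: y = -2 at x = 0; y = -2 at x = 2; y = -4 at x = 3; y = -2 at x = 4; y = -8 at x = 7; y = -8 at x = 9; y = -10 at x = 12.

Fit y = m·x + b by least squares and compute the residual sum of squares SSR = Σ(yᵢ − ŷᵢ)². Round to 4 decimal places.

SSR = 8.7021

Compute the Gram sums: Σx·x = 303, Σx = 37, Σ1 = 7.
Moment sums: Σx·y = -272, Σy = -36.
Eliminating b: 7·(row 1) − 37·(row 2) gives 752·m = 7·(-272) − 37·(-36) = -572, so m = -143/188.
Then b = ((-36) − 37·(-143/188))/7 = -211/188.
Residuals: -165/188, 121/188, -28/47, 407/188, -73/47, -3/94, 1/4; SSR = 409/47.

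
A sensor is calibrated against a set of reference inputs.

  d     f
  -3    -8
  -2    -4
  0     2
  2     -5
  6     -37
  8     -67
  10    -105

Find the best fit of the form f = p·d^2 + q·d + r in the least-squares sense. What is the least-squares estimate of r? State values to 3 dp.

r = 0.700

Normal-equation sums: Σd^2·d^2 = 15505, Σd^2·d = 1701, Σd^2 = 217, Σd·d = 217, Σd = 21, Σ1 = 7.
Moment sums: Σd^2·f = -16228, Σd·f = -1786, Σf = -224.
So MᵀM·[p, q, r]ᵀ = Mᵀf: [[15505, 1701, 217]; [1701, 217, 21]; [217, 21, 7]]·[p, q, r]ᵀ = [-16228, -1786, -224]ᵀ.
Solving the 3×3 system (Gaussian elimination) gives p = -9287/8904, q = -363/2968, r = 1559/2226.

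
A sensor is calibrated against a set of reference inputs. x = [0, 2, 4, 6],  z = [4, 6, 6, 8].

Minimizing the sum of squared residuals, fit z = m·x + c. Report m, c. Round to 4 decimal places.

The normal equations are: 56·m + 12·c = 84;  12·m + 4·c = 24.
Eliminating c: 4·(row 1) − 12·(row 2) gives 80·m = 4·84 − 12·24 = 48, so m = 3/5.
Then c = (24 − 12·(3/5))/4 = 21/5.

m = 0.6000, c = 4.2000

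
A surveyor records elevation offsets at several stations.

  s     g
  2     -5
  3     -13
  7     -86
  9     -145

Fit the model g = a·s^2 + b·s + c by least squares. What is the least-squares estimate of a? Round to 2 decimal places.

a = -1.92

Compute the Gram sums: Σs^2·s^2 = 9059, Σs^2·s = 1107, Σs^2 = 143, Σs·s = 143, Σs = 21, Σ1 = 4.
And Σs^2·g = -16096, Σs·g = -1956, Σg = -249.
So XᵀX·[a, b, c]ᵀ = Xᵀg: [[9059, 1107, 143]; [1107, 143, 21]; [143, 21, 4]]·[a, b, c]ᵀ = [-16096, -1956, -249]ᵀ.
Inverting the 3×3 Gram matrix, [a, b, c]ᵀ = [-8989/4684, 4995/4684, 1777/2342]ᵀ.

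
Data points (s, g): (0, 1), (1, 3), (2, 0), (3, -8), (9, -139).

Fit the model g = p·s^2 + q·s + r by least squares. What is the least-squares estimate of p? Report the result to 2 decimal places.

Entries of XᵀX: Σs^2·s^2 = 6659, Σs^2·s = 765, Σs^2 = 95, Σs·s = 95, Σs = 15, Σ1 = 5.
Moment sums: Σs^2·g = -11328, Σs·g = -1272, Σg = -143.
XᵀX·[p, q, r]ᵀ = Xᵀg becomes [[6659, 765, 95]; [765, 95, 15]; [95, 15, 5]]·[p, q, r]ᵀ = [-11328, -1272, -143]ᵀ.
Inverting the 3×3 Gram matrix, [p, q, r]ᵀ = [-2591/1230, 6893/2050, 4109/3075]ᵀ.

p = -2.11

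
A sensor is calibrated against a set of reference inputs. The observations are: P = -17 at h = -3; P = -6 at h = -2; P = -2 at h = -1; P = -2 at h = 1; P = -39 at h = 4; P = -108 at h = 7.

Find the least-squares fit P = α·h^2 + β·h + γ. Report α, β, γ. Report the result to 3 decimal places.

From the data, Σh^2·h^2 = 2756, Σh^2·h = 372, Σh^2 = 80, Σh·h = 80, Σh = 6, Σ1 = 6.
Moment sums: Σh^2·P = -6097, Σh·P = -849, ΣP = -174.
So MᵀM·[α, β, γ]ᵀ = MᵀP: [[2756, 372, 80]; [372, 80, 6]; [80, 6, 6]]·[α, β, γ]ᵀ = [-6097, -849, -174]ᵀ.
Row-reducing yields α = -123597/59620, β = -14031/14905, γ = -6224/14905.

α = -2.073, β = -0.941, γ = -0.418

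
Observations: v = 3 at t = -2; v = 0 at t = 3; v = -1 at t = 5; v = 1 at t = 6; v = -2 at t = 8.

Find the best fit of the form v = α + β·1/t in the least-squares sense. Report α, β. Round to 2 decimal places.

α = 0.48, β = -4.37

Forming XᵀX = [[5, 13/40]; [13/40, 6401/14400]] and Xᵀv = [1, -107/60]ᵀ gives XᵀX·[α, β]ᵀ = Xᵀv.
det = 5·(6401/14400) − (13/40)² = 7621/3600.
α = (1·(6401/14400) − (13/40)·(-107/60))/(7621/3600) = 14747/30484; β = (5·(-107/60) − (13/40)·1)/(7621/3600) = -33270/7621.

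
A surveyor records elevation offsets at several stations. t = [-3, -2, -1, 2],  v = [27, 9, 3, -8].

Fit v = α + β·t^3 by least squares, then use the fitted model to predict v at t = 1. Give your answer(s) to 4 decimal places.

v̂ = -0.1171

From the data, Σ1 = 4, Σt^3 = -28, Σt^3·t^3 = 858.
Right-hand side: Σv = 31, Σt^3·v = -868.
XᵀX·[α, β]ᵀ = Xᵀv becomes [[4, -28]; [-28, 858]]·[α, β]ᵀ = [31, -868]ᵀ.
Δ = 4·858 − (-28)² = 2648.
α = (31·858 − (-28)·(-868))/2648 = 1147/1324; β = (4·(-868) − (-28)·31)/2648 = -651/662.
At t = 1: v̂ = (1147/1324)·(1) + (-651/662)·(1) = -155/1324.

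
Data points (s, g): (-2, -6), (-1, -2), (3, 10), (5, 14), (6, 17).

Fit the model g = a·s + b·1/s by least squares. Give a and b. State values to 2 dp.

a = 2.91, b = -0.40

The normal system MᵀM·[a, b]ᵀ = Mᵀg is [[75, 5]; [5, 643/450]]·[a, b]ᵀ = [216, 419/30]ᵀ.
Determinant 75·(643/450) − 5² = 493/6.
a = (216·(643/450) − 5·(419/30))/(493/6) = 35821/12325; b = (75·(419/30) − 5·216)/(493/6) = -195/493.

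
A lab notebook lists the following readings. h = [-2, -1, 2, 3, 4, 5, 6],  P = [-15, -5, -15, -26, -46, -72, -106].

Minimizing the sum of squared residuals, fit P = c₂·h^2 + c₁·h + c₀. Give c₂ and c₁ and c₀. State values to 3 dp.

Entries of MᵀM: Σh^2·h^2 = 2291, Σh^2·h = 431, Σh^2 = 95, Σh·h = 95, Σh = 17, Σ1 = 7.
And Σh^2·P = -6711, Σh·P = -1253, ΣP = -285.
Inverting the 3×3 Gram matrix, [c₂, c₁, c₀]ᵀ = [-70675/23961, 13339/23961, -16263/7987]ᵀ.

c₂ = -2.950, c₁ = 0.557, c₀ = -2.036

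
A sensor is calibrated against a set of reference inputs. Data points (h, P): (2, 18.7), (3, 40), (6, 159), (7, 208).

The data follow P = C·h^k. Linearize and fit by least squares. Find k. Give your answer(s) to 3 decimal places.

k = 1.939

Taking logs, ln P = k·ln h + ln C, so regress ln P on ln h.
AᵀA = [[8.6844, 5.5294]; [5.5294, 4]], rhs = [25.5512, 17.0238]ᵀ  (here Σln h = 5.5294, Σ(ln h)² = 8.6844, Σln P = 17.0238, Σln h·ln P = 25.5512).
Δ = 8.6844·4 − (5.5294)² = 4.1629; k = (25.5512·4 − 5.5294·17.0238)/4.1629 = 1.93917, ln C = (8.6844·17.0238 − 5.5294·25.5512)/4.1629 = 1.57534.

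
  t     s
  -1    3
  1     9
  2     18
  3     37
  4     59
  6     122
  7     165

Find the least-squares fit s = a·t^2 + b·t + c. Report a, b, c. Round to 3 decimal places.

Compute the Gram sums: Σt^2·t^2 = 4052, Σt^2·t = 658, Σt^2 = 116, Σt·t = 116, Σt = 22, Σ1 = 7.
For Aᵀs: Σt^2·s = 13838, Σt·s = 2276, Σs = 413.
Solving the 3×3 system (Gaussian elimination) gives a = 71305/23961, b = 53587/23961, c = 21219/7987.

a = 2.976, b = 2.236, c = 2.657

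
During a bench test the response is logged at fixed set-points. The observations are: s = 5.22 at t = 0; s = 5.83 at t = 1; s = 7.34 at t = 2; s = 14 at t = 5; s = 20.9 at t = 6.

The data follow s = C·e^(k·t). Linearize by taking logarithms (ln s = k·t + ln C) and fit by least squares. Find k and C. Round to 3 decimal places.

k = 0.229, C = 4.837

Linearized form: ln s = k·t + ln C. From the 5 transformed points,
Σt = 14.0000, Σ(t)² = 66.0000, Σln s = 11.0877, Σt·ln s = 37.1835.
Equations: 66.0000·k + 14.0000·ln C = 37.1835;  14.0000·k + 5·ln C = 11.0877.
Slope k = (n·Σt·ln s − Σt·Σln s)/(n·Σ(t)² − (Σt)²) = (5·37.1835 − 14.0000·11.0877)/134.0000 = 0.22903; ln C = (Σln s − k·Σt)/n = 1.57625, so C = exp(1.57625) = 4.83676.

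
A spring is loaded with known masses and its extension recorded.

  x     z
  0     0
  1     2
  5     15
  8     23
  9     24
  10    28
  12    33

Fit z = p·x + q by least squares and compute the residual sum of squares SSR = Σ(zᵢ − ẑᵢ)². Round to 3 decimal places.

The normal equations are: 415·p + 45·q = 1153;  45·p + 7·q = 125.
Determinant 415·7 − 45² = 880.
p = (1153·7 − 45·125)/880 = 1223/440; q = (415·125 − 45·1153)/880 = -1/88.
Residuals: 1/88, -169/220, 49/44, 31/40, -221/220, 19/88, -151/440; SSR = 793/220.

SSR = 3.605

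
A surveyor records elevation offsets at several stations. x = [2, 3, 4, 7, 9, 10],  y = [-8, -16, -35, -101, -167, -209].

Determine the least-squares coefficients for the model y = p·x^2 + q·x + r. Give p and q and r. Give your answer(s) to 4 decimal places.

p = -2.1004, q = 0.1691, r = 0.3469

With design matrix A, AᵀA = [[19315, 2171, 259]; [2171, 259, 35]; [259, 35, 6]] and Aᵀy = [-40112, -4504, -536]ᵀ.
Row-reducing yields p = -5377/2560, q = 433/2560, r = 111/320.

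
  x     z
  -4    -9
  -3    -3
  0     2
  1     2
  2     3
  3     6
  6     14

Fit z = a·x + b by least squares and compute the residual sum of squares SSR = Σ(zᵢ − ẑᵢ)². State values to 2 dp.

Entries of AᵀA: Σx·x = 75, Σx = 5, Σ1 = 7.
Moment sums: Σx·z = 155, Σz = 15.
Normal equations: [[75, 5]; [5, 7]]·[a, b]ᵀ = [155, 15]ᵀ.
Eliminating b: 7·(row 1) − 5·(row 2) gives 500·a = 7·155 − 5·15 = 1010, so a = 101/50.
Then b = (15 − 5·(101/50))/7 = 7/10.
Residuals: -81/50, 59/25, 13/10, -18/25, -87/50, -19/25, 59/50; SSR = 77/5.

SSR = 15.40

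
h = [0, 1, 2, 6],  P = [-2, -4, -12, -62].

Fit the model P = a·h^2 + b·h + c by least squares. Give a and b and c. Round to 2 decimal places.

From the data, Σh^2·h^2 = 1313, Σh^2·h = 225, Σh^2 = 41, Σh·h = 41, Σh = 9, Σ1 = 4.
And Σh^2·P = -2284, Σh·P = -400, ΣP = -80.
Row-reducing yields a = -1173/902, b = -2059/902, c = -692/451.

a = -1.30, b = -2.28, c = -1.53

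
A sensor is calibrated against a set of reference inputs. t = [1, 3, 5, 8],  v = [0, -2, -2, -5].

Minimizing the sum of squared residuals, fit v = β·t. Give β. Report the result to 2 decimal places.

β = -0.57

Entries of MᵀM: Σt·t = 99.
And Σt·v = -56.
So MᵀM·[β]ᵀ = Mᵀv: [[99]]·[β]ᵀ = [-56]ᵀ.
β = (-56)/99 = -0.565657.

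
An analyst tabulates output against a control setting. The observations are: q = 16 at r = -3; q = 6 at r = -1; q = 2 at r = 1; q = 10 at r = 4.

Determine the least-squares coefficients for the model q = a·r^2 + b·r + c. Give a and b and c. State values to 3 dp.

a = 0.862, b = -1.742, c = 3.114

Sums needed: Σr^2·r^2 = 339, Σr^2·r = 37, Σr^2 = 27, Σr·r = 27, Σr = 1, Σ1 = 4.
Right-hand side: Σr^2·q = 312, Σr·q = -12, Σq = 34.
So XᵀX·[a, b, c]ᵀ = Xᵀq: [[339, 37, 27]; [37, 27, 1]; [27, 1, 4]]·[a, b, c]ᵀ = [312, -12, 34]ᵀ.
Solving the 3×3 system (Gaussian elimination) gives a = 257/298, b = -519/298, c = 464/149.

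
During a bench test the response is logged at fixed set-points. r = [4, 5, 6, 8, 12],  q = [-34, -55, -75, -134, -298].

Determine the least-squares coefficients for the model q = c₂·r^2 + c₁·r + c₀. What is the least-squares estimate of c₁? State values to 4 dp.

The normal equations are: 27009·c₂ + 2645·c₁ + 285·c₀ = -56107;  2645·c₂ + 285·c₁ + 35·c₀ = -5509;  285·c₂ + 35·c₁ + 5·c₀ = -596.
Row-reducing yields c₂ = -1635/806, c₁ = -143/310, c₀ = -694/2015.

c₁ = -0.4613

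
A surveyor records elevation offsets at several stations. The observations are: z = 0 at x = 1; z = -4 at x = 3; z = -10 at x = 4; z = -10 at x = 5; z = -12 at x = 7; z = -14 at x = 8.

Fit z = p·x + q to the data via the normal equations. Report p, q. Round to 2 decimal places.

p = -1.94, q = 0.72

From the data, Σx·x = 164, Σx = 28, Σ1 = 6.
Right-hand side: Σx·z = -298, Σz = -50.
So MᵀM·[p, q]ᵀ = Mᵀz: [[164, 28]; [28, 6]]·[p, q]ᵀ = [-298, -50]ᵀ.
Eliminating q: 6·(row 1) − 28·(row 2) gives 200·p = 6·(-298) − 28·(-50) = -388, so p = -97/50.
Then q = ((-50) − 28·(-97/50))/6 = 18/25.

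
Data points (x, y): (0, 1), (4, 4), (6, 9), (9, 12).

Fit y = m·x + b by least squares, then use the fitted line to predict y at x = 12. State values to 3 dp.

ŷ = 15.743

Forming AᵀA = [[133, 19]; [19, 4]] and Aᵀy = [178, 26]ᵀ gives AᵀA·[m, b]ᵀ = Aᵀy.
Determinant 133·4 − 19² = 171.
m = (178·4 − 19·26)/171 = 218/171; b = (133·26 − 19·178)/171 = 4/9.
At x = 12: ŷ = (218/171)·(12) + (4/9)·(1) = 2692/171.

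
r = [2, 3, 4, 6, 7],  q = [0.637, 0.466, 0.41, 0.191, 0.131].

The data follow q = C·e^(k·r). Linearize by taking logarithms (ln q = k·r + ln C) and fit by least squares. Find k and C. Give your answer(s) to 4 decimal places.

Linearized form: ln q = k·r + ln C. From the 5 transformed points,
Σr = 22.0000, Σ(r)² = 114.0000, Σln q = -5.7942, Σr·ln q = -30.9199.
Equations: 114.0000·k + 22.0000·ln C = -30.9199;  22.0000·k + 5·ln C = -5.7942.
Slope k = (n·Σr·ln q − Σr·Σln q)/(n·Σ(r)² − (Σr)²) = (5·-30.9199 − 22.0000·-5.7942)/86.0000 = -0.31543; ln C = (Σln q − k·Σr)/n = 0.22906, so C = exp(0.22906) = 1.25742.

k = -0.3154, C = 1.2574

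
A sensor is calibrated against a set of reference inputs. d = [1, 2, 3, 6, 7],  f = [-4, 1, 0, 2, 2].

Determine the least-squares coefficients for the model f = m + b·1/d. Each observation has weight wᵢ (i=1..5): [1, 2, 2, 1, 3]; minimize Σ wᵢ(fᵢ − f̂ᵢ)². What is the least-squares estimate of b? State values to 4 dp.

MᵀWM·[m, b]ᵀ = MᵀWf reads: 9·m + (137/42)·b = 6;  (137/42)·m + (355/196)·b = -38/21.
(Σwᵢ·1 = 9, Σwᵢ·1/d = 137/42, Σwᵢ·1/d·1/d = 355/196, Σwᵢ·f = 6, Σwᵢ·1/d·f = -38/21.)
Determinant 9·(355/196) − (137/42)² = 4993/882.
m = (6·(355/196) − (137/42)·(-38/21))/(4993/882) = 14791/4993; b = (9·(-38/21) − (137/42)·6)/(4993/882) = -31626/4993.

b = -6.3341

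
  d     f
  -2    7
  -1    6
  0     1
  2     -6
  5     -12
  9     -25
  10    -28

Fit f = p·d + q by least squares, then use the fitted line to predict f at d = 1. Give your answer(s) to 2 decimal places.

f̂ = -1.43

Normal-equation sums: Σd·d = 215, Σd = 23, Σ1 = 7.
Right-hand side: Σd·f = -597, Σf = -57.
So XᵀX·[p, q]ᵀ = Xᵀf: [[215, 23]; [23, 7]]·[p, q]ᵀ = [-597, -57]ᵀ.
Eliminating q: 7·(row 1) − 23·(row 2) gives 976·p = 7·(-597) − 23·(-57) = -2868, so p = -717/244.
Then q = ((-57) − 23·(-717/244))/7 = 369/244.
At d = 1: f̂ = (-717/244)·(1) + (369/244)·(1) = -87/61.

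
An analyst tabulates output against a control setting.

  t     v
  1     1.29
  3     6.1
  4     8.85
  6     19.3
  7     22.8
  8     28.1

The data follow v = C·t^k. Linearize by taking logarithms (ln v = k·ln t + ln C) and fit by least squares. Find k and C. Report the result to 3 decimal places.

k = 1.494, C = 1.235

Taking logs, ln v = k·ln t + ln C, so regress ln v on ln t.
Over the data: Σln t = 8.3020, Σ(ln t)² = 14.4498, Σln v = 13.6660, Σln t·ln v = 23.3340.
Normal system: [[14.4498, 8.3020]; [8.3020, 6]]·[k, ln C]ᵀ = [23.3340, 13.6660]ᵀ.
Δ = 14.4498·6 − (8.3020)² = 17.7753; k = (23.3340·6 − 8.3020·13.6660)/17.7753 = 1.49359, ln C = (14.4498·13.6660 − 8.3020·23.3340)/17.7753 = 0.21104, so C = exp(0.21104) = 1.23496.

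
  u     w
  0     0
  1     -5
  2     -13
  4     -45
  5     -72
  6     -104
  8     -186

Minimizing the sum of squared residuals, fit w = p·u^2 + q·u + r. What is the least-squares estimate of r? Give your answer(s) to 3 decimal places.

Forming MᵀM = [[6290, 926, 146]; [926, 146, 26]; [146, 26, 7]] and Mᵀw = [-18225, -2683, -425]ᵀ gives MᵀM·[p, q, r]ᵀ = Mᵀw.
Row-reducing yields p = -34039/11508, q = 7111/11508, r = -1263/959.

r = -1.317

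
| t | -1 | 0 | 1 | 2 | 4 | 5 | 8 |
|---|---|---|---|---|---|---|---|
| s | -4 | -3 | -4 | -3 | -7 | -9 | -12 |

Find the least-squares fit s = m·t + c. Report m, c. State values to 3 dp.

From the data, Σt·t = 111, Σt = 19, Σ1 = 7.
Right-hand side: Σt·s = -175, Σs = -42.
Eliminating c: 7·(row 1) − 19·(row 2) gives 416·m = 7·(-175) − 19·(-42) = -427, so m = -427/416.
Then c = ((-42) − 19·(-427/416))/7 = -1337/416.

m = -1.026, c = -3.214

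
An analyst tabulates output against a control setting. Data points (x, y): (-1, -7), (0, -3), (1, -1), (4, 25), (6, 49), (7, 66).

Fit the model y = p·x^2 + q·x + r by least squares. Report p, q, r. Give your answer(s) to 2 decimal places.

p = 0.95, q = 3.33, r = -4.21

AᵀA·[p, q, r]ᵀ = Aᵀy reads: 3955·p + 623·q + 103·r = 5390;  623·p + 103·q + 17·r = 862;  103·p + 17·q + 6·r = 129.
(Σx^2·x^2 = 3955, Σx^2·x = 623, Σx^2 = 103, Σx·x = 103, Σx = 17, Σ1 = 6, Σx^2·y = 5390, Σx·y = 862, Σy = 129.)
Row-reducing yields p = 9699/10240, q = 34143/10240, r = -21539/5120.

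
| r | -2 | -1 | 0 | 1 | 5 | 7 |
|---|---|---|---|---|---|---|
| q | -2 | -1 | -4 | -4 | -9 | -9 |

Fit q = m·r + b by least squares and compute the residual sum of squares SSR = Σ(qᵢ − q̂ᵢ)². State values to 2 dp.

Forming MᵀM = [[80, 10]; [10, 6]] and Mᵀq = [-107, -29]ᵀ gives MᵀM·[m, b]ᵀ = Mᵀq.
Eliminating b: 6·(row 1) − 10·(row 2) gives 380·m = 6·(-107) − 10·(-29) = -352, so m = -88/95.
Then b = ((-29) − 10·(-88/95))/6 = -125/38.
Residuals: -107/190, 259/190, -27/38, 41/190, -41/38, 147/190; SSR = 853/190.

SSR = 4.49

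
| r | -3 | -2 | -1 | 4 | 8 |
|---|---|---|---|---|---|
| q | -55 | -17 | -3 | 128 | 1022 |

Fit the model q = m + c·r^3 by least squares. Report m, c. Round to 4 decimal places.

With design matrix M, MᵀM = [[5, 540]; [540, 267034]] and Mᵀq = [1075, 533080]ᵀ.
Determinant 5·267034 − 540² = 1043570.
m = (1075·267034 − 540·533080)/1043570 = -80165/104357; c = (5·533080 − 540·1075)/1043570 = 208490/104357.

m = -0.7682, c = 1.9979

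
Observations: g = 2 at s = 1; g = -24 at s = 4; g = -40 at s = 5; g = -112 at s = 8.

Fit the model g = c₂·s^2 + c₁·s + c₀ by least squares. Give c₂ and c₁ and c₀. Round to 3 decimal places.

Forming AᵀA = [[4978, 702, 106]; [702, 106, 18]; [106, 18, 4]] and Aᵀg = [-8550, -1190, -174]ᵀ gives AᵀA·[c₂, c₁, c₀]ᵀ = Aᵀg.
Row-reducing yields c₂ = -23/12, c₁ = 97/100, c₀ = 439/150.

c₂ = -1.917, c₁ = 0.970, c₀ = 2.927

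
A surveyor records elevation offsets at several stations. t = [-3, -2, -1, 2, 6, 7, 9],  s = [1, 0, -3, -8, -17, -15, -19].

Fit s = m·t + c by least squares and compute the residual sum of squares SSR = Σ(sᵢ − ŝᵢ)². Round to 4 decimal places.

SSR = 9.0705

XᵀX·[m, c]ᵀ = Xᵀs reads: 184·m + 18·c = -394;  18·m + 7·c = -61.
Determinant 184·7 − 18² = 964.
m = ((-394)·7 − 18·(-61))/964 = -415/241; c = (184·(-61) − 18·(-394))/964 = -1033/241.
Residuals: 29/241, 203/241, -105/241, -65/241, -574/241, 323/241, 189/241; SSR = 2186/241.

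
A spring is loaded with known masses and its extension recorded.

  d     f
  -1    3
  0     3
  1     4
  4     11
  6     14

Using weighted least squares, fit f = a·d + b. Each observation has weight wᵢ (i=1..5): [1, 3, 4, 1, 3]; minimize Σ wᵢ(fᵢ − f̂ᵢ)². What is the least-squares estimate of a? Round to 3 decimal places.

From the data, Σwᵢ·d·d = 129, Σwᵢ·d = 25, Σwᵢ·1 = 12.
Moment sums: Σwᵢ·d·f = 309, Σwᵢ·f = 81.
Normal equations: [[129, 25]; [25, 12]]·[a, b]ᵀ = [309, 81]ᵀ.
Δ = 129·12 − 25² = 923.
a = (309·12 − 25·81)/923 = 1683/923; b = (129·81 − 25·309)/923 = 2724/923.

a = 1.823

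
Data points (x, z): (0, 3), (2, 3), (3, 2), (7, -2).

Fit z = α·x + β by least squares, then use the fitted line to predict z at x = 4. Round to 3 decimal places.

The normal system MᵀM·[α, β]ᵀ = Mᵀz is [[62, 12]; [12, 4]]·[α, β]ᵀ = [-2, 6]ᵀ.
Δ = 62·4 − 12² = 104.
α = ((-2)·4 − 12·6)/104 = -10/13; β = (62·6 − 12·(-2))/104 = 99/26.
At x = 4: ẑ = (-10/13)·(4) + (99/26)·(1) = 19/26.

ẑ = 0.731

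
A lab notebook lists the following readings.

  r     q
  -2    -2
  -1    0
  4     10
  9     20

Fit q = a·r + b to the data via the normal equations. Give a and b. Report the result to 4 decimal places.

a = 2.0000, b = 2.0000

The normal system AᵀA·[a, b]ᵀ = Aᵀq is [[102, 10]; [10, 4]]·[a, b]ᵀ = [224, 28]ᵀ.
det = 102·4 − 10² = 308.
a = (224·4 − 10·28)/308 = 2; b = (102·28 − 10·224)/308 = 2.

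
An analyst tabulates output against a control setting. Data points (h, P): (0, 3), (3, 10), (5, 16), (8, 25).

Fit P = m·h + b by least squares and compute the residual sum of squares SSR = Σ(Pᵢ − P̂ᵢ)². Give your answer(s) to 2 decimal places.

SSR = 1.12

Forming AᵀA = [[98, 16]; [16, 4]] and AᵀP = [310, 54]ᵀ gives AᵀA·[m, b]ᵀ = AᵀP.
det = 98·4 − 16² = 136.
m = (310·4 − 16·54)/136 = 47/17; b = (98·54 − 16·310)/136 = 83/34.
Residuals: 19/34, -25/34, -9/34, 15/34; SSR = 19/17.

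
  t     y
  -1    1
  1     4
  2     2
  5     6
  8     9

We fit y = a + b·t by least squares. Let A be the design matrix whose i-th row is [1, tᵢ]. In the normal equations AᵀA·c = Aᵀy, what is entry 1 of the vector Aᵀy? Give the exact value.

Entry 1 ↔ basis 1, so (Aᵀy)_{1} = Σᵢ yᵢ = (1)·(1) + (1)·(4) + (1)·(2) + (1)·(6) + (1)·(9) = 22.

22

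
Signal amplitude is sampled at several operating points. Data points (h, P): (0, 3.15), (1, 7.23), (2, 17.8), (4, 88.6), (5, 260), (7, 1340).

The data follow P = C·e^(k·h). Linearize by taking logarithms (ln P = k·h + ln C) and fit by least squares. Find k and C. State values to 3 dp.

k = 0.869, C = 3.079

Linearized form: ln P = k·h + ln C. From the 6 transformed points,
XᵀX = [[95.0000, 19.0000]; [19.0000, 6]], rhs = [103.8795, 23.2501]ᵀ  (here Σh = 19.0000, Σ(h)² = 95.0000, Σln P = 23.2501, Σh·ln P = 103.8795).
Solving (det = 209.0000): k = 0.86854, ln C = 1.12462, so C = exp(1.12462) = 3.07905.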